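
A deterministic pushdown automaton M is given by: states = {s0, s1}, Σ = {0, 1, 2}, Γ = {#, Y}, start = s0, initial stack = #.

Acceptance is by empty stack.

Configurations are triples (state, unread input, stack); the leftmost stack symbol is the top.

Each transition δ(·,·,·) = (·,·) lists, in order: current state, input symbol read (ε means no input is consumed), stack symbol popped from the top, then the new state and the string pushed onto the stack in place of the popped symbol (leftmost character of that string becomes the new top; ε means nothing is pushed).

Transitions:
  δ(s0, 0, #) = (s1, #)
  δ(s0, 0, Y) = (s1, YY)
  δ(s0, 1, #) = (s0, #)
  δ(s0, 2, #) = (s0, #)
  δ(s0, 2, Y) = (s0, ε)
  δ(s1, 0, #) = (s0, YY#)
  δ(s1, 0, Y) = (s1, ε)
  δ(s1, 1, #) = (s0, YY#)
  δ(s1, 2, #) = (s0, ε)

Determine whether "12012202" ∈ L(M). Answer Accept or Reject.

Accept

(s0, 12012202, #)
  read 1, top #: go to s0, push # → (s0, 2012202, #)
  read 2, top #: go to s0, push # → (s0, 012202, #)
  read 0, top #: go to s1, push # → (s1, 12202, #)
  read 1, top #: go to s0, push YY# → (s0, 2202, YY#)
  read 2, top Y: go to s0, push ε → (s0, 202, Y#)
  read 2, top Y: go to s0, push ε → (s0, 02, #)
  read 0, top #: go to s1, push # → (s1, 2, #)
  read 2, top #: go to s0, push ε → (s0, ε, ε)
All input consumed and the stack is empty.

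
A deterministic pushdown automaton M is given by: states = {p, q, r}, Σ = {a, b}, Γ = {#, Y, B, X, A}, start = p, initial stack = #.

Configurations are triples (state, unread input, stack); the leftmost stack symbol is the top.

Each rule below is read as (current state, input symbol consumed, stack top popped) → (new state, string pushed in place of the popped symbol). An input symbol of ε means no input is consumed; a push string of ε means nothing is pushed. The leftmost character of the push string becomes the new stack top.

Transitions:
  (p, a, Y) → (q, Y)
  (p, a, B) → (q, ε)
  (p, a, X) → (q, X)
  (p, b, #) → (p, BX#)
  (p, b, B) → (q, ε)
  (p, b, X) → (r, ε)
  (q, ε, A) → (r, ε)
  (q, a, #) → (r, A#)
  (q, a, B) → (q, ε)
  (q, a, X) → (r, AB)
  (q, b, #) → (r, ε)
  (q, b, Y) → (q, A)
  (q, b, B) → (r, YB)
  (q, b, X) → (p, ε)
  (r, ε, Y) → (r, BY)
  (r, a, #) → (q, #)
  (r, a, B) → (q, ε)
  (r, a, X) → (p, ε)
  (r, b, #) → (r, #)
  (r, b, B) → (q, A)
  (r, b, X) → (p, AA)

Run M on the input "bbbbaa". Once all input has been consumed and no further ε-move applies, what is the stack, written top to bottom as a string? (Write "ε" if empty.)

AB#

(p, bbbbaa, #) ⊢ (p, bbbaa, BX#) ⊢ (q, bbaa, X#) ⊢ (p, baa, #) ⊢ (p, aa, BX#) ⊢ (q, a, X#) ⊢ (r, ε, AB#)
All input consumed in state r with stack AB#.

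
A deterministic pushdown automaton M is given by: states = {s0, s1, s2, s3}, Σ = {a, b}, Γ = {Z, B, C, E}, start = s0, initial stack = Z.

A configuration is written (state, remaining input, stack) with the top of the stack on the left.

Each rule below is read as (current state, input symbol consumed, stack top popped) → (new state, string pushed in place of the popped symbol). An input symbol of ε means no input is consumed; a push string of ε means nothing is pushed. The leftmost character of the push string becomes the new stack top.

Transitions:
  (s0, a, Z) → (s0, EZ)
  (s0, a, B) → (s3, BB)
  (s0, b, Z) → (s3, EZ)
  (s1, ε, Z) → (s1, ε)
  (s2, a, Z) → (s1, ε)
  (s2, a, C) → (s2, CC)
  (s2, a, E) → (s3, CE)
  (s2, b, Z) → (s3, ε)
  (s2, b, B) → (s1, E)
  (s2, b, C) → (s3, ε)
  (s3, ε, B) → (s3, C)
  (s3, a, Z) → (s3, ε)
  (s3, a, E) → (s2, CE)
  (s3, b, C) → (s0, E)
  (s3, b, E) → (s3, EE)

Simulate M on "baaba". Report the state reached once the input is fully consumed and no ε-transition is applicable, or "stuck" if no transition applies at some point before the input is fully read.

(s0, baaba, Z) ⊢ (s3, aaba, EZ) ⊢ (s2, aba, CEZ) ⊢ (s2, ba, CCEZ) ⊢ (s3, a, CEZ)
No transition for (s3, a, top C); M blocks with input a remaining.

stuck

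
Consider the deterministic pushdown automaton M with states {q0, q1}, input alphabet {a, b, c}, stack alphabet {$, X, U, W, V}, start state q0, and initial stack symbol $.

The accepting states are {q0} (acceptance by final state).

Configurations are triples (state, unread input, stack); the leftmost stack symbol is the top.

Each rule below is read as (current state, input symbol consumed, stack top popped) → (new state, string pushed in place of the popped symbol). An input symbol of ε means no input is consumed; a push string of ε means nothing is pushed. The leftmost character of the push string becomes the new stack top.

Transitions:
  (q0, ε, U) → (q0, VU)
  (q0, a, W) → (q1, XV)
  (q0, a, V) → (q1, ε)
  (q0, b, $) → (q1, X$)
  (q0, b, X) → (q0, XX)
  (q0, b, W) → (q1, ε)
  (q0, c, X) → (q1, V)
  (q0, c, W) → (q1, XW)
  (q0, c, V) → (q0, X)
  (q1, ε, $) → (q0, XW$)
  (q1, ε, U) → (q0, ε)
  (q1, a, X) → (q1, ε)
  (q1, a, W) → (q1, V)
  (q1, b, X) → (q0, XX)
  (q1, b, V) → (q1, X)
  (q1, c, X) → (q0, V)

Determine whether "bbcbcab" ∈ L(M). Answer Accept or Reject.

Accept

(q0, bbcbcab, $)
  read b, top $: go to q1, push X$ → (q1, bcbcab, X$)
  read b, top X: go to q0, push XX → (q0, cbcab, XX$)
  read c, top X: go to q1, push V → (q1, bcab, VX$)
  read b, top V: go to q1, push X → (q1, cab, XX$)
  read c, top X: go to q0, push V → (q0, ab, VX$)
  read a, top V: go to q1, push ε → (q1, b, X$)
  read b, top X: go to q0, push XX → (q0, ε, XX$)
All input consumed; state q0 ∈ F.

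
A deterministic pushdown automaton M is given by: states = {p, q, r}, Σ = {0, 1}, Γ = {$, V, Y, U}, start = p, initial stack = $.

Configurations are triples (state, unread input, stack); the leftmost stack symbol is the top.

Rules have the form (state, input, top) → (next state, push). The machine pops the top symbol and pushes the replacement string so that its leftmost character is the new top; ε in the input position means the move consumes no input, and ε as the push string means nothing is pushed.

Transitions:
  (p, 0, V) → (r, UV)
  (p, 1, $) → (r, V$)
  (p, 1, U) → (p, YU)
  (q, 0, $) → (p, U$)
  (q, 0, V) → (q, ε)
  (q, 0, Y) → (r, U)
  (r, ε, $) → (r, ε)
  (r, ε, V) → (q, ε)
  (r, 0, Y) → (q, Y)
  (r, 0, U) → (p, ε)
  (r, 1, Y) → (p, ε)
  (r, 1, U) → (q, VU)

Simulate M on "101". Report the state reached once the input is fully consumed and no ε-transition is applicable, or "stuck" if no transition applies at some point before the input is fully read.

p

(p, 101, $)
  read 1, top $: go to r, push V$ → (r, 01, V$)
  ε-move, top V: go to q, push ε → (q, 01, $)
  read 0, top $: go to p, push U$ → (p, 1, U$)
  read 1, top U: go to p, push YU → (p, ε, YU$)
All input consumed; M is in state p.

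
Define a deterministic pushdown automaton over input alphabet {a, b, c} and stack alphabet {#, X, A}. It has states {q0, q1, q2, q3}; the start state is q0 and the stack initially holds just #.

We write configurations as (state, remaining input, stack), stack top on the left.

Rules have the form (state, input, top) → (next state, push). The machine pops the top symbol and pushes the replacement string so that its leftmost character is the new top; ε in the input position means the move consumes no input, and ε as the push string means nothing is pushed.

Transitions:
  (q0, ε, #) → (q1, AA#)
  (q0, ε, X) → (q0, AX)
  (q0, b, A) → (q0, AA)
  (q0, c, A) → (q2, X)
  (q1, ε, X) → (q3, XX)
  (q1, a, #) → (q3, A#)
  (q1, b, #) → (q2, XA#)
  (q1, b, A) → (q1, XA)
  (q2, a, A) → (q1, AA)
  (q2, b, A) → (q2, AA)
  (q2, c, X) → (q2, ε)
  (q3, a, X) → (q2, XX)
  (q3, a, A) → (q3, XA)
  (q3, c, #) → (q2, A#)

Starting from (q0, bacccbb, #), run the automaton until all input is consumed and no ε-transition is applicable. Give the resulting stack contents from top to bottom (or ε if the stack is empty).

(q0, bacccbb, #)
  ε-move, top #: go to q1, push AA# → (q1, bacccbb, AA#)
  read b, top A: go to q1, push XA → (q1, acccbb, XAA#)
  ε-move, top X: go to q3, push XX → (q3, acccbb, XXAA#)
  read a, top X: go to q2, push XX → (q2, cccbb, XXXAA#)
  read c, top X: go to q2, push ε → (q2, ccbb, XXAA#)
  read c, top X: go to q2, push ε → (q2, cbb, XAA#)
  read c, top X: go to q2, push ε → (q2, bb, AA#)
  read b, top A: go to q2, push AA → (q2, b, AAA#)
  read b, top A: go to q2, push AA → (q2, ε, AAAA#)
All input consumed in state q2 with stack AAAA#.

AAAA#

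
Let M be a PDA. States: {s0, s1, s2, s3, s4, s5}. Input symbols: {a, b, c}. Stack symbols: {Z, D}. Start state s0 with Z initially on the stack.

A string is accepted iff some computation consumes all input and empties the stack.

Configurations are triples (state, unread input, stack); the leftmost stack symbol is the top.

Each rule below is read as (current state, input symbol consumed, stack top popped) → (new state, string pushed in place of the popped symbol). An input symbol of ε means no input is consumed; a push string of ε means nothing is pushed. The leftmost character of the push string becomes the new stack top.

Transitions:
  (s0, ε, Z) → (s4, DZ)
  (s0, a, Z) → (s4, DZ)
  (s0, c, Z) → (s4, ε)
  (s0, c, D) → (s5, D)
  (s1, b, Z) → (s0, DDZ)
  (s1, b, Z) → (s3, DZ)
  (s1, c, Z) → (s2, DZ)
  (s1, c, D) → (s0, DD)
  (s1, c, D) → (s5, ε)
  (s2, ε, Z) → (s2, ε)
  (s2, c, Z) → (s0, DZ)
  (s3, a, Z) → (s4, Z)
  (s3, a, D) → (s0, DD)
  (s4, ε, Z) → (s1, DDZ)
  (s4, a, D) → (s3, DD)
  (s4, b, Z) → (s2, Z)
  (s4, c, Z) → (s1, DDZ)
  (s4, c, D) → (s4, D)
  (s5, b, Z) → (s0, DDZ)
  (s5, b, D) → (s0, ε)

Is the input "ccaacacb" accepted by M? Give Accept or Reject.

No computation consumes all input and empties the stack.

Reject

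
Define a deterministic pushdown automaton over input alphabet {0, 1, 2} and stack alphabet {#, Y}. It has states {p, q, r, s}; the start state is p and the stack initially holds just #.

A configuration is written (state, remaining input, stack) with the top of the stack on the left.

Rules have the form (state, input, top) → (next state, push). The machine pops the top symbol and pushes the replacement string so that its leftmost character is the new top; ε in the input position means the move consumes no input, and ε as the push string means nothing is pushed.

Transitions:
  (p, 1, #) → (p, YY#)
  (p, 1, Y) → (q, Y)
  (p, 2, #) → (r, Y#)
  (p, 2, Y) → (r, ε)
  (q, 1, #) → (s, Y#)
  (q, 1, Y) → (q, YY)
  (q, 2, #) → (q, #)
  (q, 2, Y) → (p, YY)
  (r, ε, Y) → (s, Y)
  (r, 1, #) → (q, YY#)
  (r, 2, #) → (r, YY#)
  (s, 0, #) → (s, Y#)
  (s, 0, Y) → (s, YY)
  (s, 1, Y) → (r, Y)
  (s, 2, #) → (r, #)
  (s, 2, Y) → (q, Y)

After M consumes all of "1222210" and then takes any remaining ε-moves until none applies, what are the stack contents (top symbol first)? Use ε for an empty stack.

YY#

(p, 1222210, #)
  read 1, top #: go to p, push YY# → (p, 222210, YY#)
  read 2, top Y: go to r, push ε → (r, 22210, Y#)
  ε-move, top Y: go to s, push Y → (s, 22210, Y#)
  read 2, top Y: go to q, push Y → (q, 2210, Y#)
  read 2, top Y: go to p, push YY → (p, 210, YY#)
  read 2, top Y: go to r, push ε → (r, 10, Y#)
  ε-move, top Y: go to s, push Y → (s, 10, Y#)
  read 1, top Y: go to r, push Y → (r, 0, Y#)
  ε-move, top Y: go to s, push Y → (s, 0, Y#)
  read 0, top Y: go to s, push YY → (s, ε, YY#)
All input consumed in state s with stack YY#.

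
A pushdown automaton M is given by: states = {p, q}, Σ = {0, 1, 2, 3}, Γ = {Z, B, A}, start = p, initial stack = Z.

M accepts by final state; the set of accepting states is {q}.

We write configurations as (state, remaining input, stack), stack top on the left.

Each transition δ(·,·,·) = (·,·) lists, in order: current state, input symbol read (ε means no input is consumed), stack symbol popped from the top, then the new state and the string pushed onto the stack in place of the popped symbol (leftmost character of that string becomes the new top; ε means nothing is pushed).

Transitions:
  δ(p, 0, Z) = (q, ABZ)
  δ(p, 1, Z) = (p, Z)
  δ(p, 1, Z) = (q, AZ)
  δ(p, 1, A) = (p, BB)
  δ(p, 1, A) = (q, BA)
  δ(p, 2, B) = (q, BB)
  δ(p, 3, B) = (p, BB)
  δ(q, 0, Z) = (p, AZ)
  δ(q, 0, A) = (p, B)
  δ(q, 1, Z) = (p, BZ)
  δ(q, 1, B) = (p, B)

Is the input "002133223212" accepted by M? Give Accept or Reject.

No computation consumes all input and reaches a final state.

Reject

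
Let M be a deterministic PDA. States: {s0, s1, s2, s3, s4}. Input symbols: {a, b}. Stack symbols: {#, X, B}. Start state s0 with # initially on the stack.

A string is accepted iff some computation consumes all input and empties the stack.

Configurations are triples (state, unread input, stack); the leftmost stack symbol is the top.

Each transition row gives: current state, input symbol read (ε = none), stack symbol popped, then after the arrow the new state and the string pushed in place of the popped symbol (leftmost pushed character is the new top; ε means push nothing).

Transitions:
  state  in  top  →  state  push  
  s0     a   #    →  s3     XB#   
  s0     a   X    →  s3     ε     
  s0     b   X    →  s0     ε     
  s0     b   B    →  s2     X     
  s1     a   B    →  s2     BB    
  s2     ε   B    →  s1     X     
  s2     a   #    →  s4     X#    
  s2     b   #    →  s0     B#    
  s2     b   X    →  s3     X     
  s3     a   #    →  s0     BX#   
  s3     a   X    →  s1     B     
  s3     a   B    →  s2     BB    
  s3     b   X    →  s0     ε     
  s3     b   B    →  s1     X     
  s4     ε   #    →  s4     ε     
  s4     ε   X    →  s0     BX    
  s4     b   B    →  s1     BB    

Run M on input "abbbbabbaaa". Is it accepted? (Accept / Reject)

Reject

(s0, abbbbabbaaa, #) ⊢ (s3, bbbbabbaaa, XB#) ⊢ (s0, bbbabbaaa, B#) ⊢ (s2, bbabbaaa, X#) ⊢ (s3, babbaaa, X#) ⊢ (s0, abbaaa, #) ⊢ (s3, bbaaa, XB#) ⊢ (s0, baaa, B#) ⊢ (s2, aaa, X#)
No transition applies at (s2, aaa, X#); input not fully consumed.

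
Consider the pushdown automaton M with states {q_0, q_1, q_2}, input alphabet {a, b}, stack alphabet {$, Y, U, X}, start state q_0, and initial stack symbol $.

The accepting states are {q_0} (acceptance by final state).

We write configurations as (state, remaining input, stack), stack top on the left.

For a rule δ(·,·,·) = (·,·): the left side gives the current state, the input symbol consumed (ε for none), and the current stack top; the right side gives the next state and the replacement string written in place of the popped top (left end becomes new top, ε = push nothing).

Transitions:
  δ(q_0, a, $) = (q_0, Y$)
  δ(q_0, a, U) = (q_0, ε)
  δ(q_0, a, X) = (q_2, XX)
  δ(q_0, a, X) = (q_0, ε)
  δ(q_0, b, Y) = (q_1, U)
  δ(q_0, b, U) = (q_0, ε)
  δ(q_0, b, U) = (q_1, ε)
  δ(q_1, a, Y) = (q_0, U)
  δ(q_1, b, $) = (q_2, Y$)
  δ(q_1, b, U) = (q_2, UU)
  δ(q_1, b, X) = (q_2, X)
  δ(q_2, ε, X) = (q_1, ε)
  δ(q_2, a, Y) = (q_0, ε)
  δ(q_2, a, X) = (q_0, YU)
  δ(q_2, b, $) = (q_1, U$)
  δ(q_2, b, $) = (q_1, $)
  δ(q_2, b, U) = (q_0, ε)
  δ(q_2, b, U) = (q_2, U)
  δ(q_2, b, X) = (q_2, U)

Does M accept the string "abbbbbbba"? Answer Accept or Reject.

Accept

One accepting computation: (q_0, abbbbbbba, $) ⊢ (q_0, bbbbbbba, Y$) ⊢ (q_1, bbbbbba, U$) ⊢ (q_2, bbbbba, UU$) ⊢ (q_2, bbbba, UU$) ⊢ (q_2, bbba, UU$) ⊢ (q_0, bba, U$) ⊢ (q_1, ba, $) ⊢ (q_2, a, Y$) ⊢ (q_0, ε, $)
All input consumed and state q_0 ∈ F.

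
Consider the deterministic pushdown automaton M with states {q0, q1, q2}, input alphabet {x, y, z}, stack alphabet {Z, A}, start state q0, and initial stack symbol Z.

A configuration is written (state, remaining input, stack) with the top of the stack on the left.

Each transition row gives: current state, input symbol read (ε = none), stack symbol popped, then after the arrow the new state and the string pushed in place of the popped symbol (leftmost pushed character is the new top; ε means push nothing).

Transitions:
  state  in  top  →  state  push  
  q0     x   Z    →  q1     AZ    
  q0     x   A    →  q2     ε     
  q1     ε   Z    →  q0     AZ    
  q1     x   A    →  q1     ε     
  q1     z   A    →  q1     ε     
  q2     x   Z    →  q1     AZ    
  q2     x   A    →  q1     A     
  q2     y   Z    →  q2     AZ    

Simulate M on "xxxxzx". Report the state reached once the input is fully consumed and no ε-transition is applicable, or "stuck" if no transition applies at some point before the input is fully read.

(q0, xxxxzx, Z)
  read x, top Z: go to q1, push AZ → (q1, xxxzx, AZ)
  read x, top A: go to q1, push ε → (q1, xxzx, Z)
  ε-move, top Z: go to q0, push AZ → (q0, xxzx, AZ)
  read x, top A: go to q2, push ε → (q2, xzx, Z)
  read x, top Z: go to q1, push AZ → (q1, zx, AZ)
  read z, top A: go to q1, push ε → (q1, x, Z)
  ε-move, top Z: go to q0, push AZ → (q0, x, AZ)
  read x, top A: go to q2, push ε → (q2, ε, Z)
All input consumed; M is in state q2.

q2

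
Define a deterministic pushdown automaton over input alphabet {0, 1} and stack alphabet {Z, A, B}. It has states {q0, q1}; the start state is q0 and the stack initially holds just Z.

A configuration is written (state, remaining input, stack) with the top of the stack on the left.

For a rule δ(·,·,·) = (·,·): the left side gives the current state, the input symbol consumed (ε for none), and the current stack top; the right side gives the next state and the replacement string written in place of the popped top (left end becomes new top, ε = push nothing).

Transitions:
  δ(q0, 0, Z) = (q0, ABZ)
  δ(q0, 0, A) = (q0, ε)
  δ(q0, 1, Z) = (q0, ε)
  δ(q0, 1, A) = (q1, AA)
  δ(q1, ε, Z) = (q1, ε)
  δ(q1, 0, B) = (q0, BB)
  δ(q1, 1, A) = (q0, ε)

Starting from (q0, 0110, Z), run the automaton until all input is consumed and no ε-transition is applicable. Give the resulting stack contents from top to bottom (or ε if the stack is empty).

(q0, 0110, Z) ⊢ (q0, 110, ABZ) ⊢ (q1, 10, AABZ) ⊢ (q0, 0, ABZ) ⊢ (q0, ε, BZ)
All input consumed in state q0 with stack BZ.

BZ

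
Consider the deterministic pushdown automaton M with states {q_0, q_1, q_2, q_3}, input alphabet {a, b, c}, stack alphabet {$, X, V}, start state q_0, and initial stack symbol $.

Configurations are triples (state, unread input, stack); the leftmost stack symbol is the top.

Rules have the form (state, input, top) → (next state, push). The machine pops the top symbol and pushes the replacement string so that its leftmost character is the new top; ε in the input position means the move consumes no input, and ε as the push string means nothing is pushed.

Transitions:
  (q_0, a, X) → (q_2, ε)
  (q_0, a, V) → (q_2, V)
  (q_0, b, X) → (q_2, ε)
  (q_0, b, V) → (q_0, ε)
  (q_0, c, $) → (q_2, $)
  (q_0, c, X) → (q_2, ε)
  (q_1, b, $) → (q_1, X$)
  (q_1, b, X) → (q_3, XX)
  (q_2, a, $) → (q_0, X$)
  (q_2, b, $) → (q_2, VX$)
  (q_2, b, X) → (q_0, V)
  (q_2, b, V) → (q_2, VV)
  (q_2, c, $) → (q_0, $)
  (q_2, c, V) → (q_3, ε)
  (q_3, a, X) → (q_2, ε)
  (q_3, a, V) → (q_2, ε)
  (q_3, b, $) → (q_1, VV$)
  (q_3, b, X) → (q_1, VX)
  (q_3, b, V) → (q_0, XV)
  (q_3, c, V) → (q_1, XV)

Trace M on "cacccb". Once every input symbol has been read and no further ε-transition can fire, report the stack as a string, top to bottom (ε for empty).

(q_0, cacccb, $)
  read c, top $: go to q_2, push $ → (q_2, acccb, $)
  read a, top $: go to q_0, push X$ → (q_0, cccb, X$)
  read c, top X: go to q_2, push ε → (q_2, ccb, $)
  read c, top $: go to q_0, push $ → (q_0, cb, $)
  read c, top $: go to q_2, push $ → (q_2, b, $)
  read b, top $: go to q_2, push VX$ → (q_2, ε, VX$)
All input consumed in state q_2 with stack VX$.

VX$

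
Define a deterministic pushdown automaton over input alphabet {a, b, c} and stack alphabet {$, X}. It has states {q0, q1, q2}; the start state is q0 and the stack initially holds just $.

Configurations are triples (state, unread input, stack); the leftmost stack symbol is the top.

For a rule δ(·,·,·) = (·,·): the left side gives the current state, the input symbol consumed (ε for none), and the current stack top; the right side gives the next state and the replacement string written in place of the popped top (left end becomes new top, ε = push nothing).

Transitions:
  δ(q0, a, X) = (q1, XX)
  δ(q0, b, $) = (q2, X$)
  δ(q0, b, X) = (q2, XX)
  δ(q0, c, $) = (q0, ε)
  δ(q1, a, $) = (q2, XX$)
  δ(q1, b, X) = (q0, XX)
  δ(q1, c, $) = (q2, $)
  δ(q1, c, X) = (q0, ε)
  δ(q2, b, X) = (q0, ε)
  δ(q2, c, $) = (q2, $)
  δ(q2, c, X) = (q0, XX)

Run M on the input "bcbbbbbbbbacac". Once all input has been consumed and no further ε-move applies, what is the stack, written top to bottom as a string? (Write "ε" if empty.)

(q0, bcbbbbbbbbacac, $) ⊢ (q2, cbbbbbbbbacac, X$) ⊢ (q0, bbbbbbbbacac, XX$) ⊢ (q2, bbbbbbbacac, XXX$) ⊢ (q0, bbbbbbacac, XX$) ⊢ (q2, bbbbbacac, XXX$) ⊢ (q0, bbbbacac, XX$) ⊢ (q2, bbbacac, XXX$) ⊢ (q0, bbacac, XX$) ⊢ (q2, bacac, XXX$) ⊢ (q0, acac, XX$) ⊢ (q1, cac, XXX$) ⊢ (q0, ac, XX$) ⊢ (q1, c, XXX$) ⊢ (q0, ε, XX$)
All input consumed in state q0 with stack XX$.

XX$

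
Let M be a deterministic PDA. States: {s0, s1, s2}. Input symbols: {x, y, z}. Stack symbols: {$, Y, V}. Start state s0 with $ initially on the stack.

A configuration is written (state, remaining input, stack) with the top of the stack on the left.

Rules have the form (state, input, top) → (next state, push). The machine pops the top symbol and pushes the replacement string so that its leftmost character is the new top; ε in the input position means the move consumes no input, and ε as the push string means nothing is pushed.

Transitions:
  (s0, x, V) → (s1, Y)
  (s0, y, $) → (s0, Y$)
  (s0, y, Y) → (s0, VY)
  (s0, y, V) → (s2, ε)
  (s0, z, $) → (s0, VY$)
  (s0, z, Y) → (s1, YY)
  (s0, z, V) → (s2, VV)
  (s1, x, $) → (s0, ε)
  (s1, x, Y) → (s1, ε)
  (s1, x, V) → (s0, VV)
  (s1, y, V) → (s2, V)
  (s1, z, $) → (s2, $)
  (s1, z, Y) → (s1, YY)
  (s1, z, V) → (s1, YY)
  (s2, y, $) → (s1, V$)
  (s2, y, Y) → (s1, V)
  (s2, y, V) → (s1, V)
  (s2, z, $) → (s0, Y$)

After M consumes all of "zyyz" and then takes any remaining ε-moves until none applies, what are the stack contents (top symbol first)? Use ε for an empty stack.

(s0, zyyz, $)
  read z, top $: go to s0, push VY$ → (s0, yyz, VY$)
  read y, top V: go to s2, push ε → (s2, yz, Y$)
  read y, top Y: go to s1, push V → (s1, z, V$)
  read z, top V: go to s1, push YY → (s1, ε, YY$)
All input consumed in state s1 with stack YY$.

YY$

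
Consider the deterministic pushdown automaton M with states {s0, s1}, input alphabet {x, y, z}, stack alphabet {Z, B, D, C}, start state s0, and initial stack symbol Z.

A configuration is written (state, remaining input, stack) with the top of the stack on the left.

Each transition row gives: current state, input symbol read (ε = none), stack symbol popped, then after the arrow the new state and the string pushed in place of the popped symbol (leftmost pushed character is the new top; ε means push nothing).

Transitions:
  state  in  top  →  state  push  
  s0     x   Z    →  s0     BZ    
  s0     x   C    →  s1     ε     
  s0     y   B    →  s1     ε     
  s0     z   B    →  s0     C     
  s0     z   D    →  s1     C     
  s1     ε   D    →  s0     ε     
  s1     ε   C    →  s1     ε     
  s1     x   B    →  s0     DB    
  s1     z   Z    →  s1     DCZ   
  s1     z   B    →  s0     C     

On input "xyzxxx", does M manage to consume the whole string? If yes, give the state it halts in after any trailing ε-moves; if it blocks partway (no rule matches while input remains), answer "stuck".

(s0, xyzxxx, Z)
  read x, top Z: go to s0, push BZ → (s0, yzxxx, BZ)
  read y, top B: go to s1, push ε → (s1, zxxx, Z)
  read z, top Z: go to s1, push DCZ → (s1, xxx, DCZ)
  ε-move, top D: go to s0, push ε → (s0, xxx, CZ)
  read x, top C: go to s1, push ε → (s1, xx, Z)
No transition for (s1, x, top Z); M blocks with input xx remaining.

stuck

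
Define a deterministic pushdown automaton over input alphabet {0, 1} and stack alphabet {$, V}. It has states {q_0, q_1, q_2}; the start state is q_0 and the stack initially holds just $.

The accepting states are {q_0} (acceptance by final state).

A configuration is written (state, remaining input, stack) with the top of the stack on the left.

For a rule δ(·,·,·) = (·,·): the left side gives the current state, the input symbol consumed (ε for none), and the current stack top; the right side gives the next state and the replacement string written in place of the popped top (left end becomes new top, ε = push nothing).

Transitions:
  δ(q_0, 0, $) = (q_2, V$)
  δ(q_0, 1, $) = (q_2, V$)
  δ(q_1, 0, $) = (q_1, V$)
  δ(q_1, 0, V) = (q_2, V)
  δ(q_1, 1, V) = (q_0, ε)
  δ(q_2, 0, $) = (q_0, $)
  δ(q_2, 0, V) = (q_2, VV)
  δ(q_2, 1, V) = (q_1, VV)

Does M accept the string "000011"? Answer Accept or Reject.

(q_0, 000011, $) ⊢ (q_2, 00011, V$) ⊢ (q_2, 0011, VV$) ⊢ (q_2, 011, VVV$) ⊢ (q_2, 11, VVVV$) ⊢ (q_1, 1, VVVVV$) ⊢ (q_0, ε, VVVV$)
All input consumed; state q_0 ∈ F.

Accept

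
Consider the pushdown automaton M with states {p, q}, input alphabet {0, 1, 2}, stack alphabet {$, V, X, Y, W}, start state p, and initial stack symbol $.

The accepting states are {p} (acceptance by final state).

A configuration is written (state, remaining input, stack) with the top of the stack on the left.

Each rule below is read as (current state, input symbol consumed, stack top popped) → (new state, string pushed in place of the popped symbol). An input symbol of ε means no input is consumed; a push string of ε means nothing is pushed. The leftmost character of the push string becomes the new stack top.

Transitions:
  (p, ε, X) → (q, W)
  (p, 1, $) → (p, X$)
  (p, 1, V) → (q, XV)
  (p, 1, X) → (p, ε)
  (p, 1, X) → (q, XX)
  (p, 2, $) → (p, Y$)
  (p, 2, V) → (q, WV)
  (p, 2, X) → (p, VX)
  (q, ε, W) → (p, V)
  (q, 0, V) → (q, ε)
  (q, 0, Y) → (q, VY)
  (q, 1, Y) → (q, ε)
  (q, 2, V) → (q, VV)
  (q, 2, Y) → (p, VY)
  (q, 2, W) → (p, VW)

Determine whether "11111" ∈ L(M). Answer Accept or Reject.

One accepting computation: (p, 11111, $) ⊢ (p, 1111, X$) ⊢ (p, 111, $) ⊢ (p, 11, X$) ⊢ (p, 1, $) ⊢ (p, ε, X$)
All input consumed and state p ∈ F.

Accept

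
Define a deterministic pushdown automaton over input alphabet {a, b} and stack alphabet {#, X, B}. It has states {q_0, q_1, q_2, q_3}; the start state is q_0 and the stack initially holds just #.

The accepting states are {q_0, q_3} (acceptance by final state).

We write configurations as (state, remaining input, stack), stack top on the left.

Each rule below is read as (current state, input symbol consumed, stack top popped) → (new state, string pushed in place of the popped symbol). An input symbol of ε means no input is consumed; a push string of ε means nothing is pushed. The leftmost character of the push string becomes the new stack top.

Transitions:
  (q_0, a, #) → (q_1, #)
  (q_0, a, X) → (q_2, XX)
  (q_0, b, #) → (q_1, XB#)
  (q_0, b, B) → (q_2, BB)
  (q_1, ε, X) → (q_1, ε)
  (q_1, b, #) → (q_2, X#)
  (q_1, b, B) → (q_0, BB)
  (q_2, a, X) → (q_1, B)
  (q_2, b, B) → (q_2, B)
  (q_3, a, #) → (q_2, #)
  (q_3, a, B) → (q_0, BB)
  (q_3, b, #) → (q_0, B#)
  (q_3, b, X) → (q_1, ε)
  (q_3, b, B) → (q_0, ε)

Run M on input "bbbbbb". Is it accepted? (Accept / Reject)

(q_0, bbbbbb, #) ⊢ (q_1, bbbbb, XB#) ⊢ (q_1, bbbbb, B#) ⊢ (q_0, bbbb, BB#) ⊢ (q_2, bbb, BBB#) ⊢ (q_2, bb, BBB#) ⊢ (q_2, b, BBB#) ⊢ (q_2, ε, BBB#)
All input consumed; state q_2 ∉ F and no further ε-move applies.

Reject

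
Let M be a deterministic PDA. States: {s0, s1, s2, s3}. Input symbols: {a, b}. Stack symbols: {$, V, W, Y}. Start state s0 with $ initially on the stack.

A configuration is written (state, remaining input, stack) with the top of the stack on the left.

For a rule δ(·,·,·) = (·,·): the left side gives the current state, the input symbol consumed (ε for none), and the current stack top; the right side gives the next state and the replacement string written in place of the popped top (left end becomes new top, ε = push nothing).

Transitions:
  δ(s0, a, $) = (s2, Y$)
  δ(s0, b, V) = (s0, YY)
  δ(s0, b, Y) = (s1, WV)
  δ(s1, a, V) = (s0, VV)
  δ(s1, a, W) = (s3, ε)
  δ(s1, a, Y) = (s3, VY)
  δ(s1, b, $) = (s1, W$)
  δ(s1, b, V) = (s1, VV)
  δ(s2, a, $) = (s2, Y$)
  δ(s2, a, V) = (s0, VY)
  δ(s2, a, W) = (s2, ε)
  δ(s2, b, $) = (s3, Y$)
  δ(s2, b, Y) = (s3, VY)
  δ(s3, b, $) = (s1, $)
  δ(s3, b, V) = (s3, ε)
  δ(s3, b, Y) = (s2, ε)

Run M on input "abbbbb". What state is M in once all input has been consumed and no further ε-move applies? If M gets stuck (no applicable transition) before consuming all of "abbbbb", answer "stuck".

(s0, abbbbb, $)
  read a, top $: go to s2, push Y$ → (s2, bbbbb, Y$)
  read b, top Y: go to s3, push VY → (s3, bbbb, VY$)
  read b, top V: go to s3, push ε → (s3, bbb, Y$)
  read b, top Y: go to s2, push ε → (s2, bb, $)
  read b, top $: go to s3, push Y$ → (s3, b, Y$)
  read b, top Y: go to s2, push ε → (s2, ε, $)
All input consumed; M is in state s2.

s2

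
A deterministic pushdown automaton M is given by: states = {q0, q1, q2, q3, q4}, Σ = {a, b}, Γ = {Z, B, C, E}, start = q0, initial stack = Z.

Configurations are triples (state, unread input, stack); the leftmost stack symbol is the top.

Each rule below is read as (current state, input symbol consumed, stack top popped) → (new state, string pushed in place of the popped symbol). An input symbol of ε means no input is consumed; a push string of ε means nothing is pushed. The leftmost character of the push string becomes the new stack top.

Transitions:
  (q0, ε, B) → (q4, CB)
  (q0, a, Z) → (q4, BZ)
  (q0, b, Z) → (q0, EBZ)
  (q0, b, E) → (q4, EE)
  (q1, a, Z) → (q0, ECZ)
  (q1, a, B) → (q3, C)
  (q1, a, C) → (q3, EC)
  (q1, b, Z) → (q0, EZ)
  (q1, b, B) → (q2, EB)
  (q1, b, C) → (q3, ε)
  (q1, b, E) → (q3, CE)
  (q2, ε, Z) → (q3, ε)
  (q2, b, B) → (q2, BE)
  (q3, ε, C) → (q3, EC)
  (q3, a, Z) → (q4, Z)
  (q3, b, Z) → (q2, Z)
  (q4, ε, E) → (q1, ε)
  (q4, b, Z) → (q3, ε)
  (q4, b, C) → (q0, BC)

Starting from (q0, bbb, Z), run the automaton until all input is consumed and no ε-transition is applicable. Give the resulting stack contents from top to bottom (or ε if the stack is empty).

(q0, bbb, Z)
  read b, top Z: go to q0, push EBZ → (q0, bb, EBZ)
  read b, top E: go to q4, push EE → (q4, b, EEBZ)
  ε-move, top E: go to q1, push ε → (q1, b, EBZ)
  read b, top E: go to q3, push CE → (q3, ε, CEBZ)
  ε-move, top C: go to q3, push EC → (q3, ε, ECEBZ)
All input consumed in state q3 with stack ECEBZ.

ECEBZ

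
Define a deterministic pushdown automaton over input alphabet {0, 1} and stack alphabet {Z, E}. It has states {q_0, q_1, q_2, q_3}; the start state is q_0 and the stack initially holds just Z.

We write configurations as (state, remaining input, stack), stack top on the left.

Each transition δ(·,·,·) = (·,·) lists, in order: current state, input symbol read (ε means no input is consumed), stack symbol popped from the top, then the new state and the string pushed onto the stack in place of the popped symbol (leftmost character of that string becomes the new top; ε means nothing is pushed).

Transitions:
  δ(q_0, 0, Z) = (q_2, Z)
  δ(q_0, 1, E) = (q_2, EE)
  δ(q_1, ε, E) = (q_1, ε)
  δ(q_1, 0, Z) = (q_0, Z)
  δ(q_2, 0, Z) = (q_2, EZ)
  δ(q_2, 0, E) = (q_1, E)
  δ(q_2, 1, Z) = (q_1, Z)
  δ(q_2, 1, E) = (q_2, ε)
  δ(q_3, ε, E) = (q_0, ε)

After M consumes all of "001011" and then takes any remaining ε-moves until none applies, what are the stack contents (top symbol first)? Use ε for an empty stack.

(q_0, 001011, Z)
  read 0, top Z: go to q_2, push Z → (q_2, 01011, Z)
  read 0, top Z: go to q_2, push EZ → (q_2, 1011, EZ)
  read 1, top E: go to q_2, push ε → (q_2, 011, Z)
  read 0, top Z: go to q_2, push EZ → (q_2, 11, EZ)
  read 1, top E: go to q_2, push ε → (q_2, 1, Z)
  read 1, top Z: go to q_1, push Z → (q_1, ε, Z)
All input consumed in state q_1 with stack Z.

Z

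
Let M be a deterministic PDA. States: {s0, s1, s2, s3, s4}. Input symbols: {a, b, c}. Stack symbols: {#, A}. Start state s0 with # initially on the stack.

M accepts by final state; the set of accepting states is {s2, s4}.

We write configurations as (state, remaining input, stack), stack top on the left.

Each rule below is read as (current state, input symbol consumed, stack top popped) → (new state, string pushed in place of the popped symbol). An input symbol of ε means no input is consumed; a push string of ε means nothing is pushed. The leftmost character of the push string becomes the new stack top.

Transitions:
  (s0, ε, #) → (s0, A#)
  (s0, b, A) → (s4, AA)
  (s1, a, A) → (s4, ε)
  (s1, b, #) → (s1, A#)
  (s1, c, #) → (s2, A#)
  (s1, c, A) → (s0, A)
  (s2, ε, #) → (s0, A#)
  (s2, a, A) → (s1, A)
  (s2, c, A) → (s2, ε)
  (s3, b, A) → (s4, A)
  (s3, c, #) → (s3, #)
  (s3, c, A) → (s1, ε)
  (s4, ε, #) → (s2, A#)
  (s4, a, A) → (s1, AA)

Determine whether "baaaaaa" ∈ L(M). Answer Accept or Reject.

Accept

(s0, baaaaaa, #) ⊢ (s0, baaaaaa, A#) ⊢ (s4, aaaaaa, AA#) ⊢ (s1, aaaaa, AAA#) ⊢ (s4, aaaa, AA#) ⊢ (s1, aaa, AAA#) ⊢ (s4, aa, AA#) ⊢ (s1, a, AAA#) ⊢ (s4, ε, AA#)
All input consumed; state s4 ∈ F.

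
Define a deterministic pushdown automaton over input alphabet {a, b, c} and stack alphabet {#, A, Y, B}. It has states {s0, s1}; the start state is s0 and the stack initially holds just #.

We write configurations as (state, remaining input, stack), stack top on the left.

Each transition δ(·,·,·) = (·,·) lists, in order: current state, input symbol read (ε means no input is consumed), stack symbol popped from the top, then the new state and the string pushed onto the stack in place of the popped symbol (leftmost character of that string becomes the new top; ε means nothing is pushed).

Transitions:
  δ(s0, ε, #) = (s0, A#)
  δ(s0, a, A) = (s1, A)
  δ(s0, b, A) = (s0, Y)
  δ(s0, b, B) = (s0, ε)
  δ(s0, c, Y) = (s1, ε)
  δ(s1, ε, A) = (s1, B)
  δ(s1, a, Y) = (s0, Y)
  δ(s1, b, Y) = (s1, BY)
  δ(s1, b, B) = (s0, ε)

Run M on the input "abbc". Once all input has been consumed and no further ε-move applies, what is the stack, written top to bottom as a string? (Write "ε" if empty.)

(s0, abbc, #) ⊢ (s0, abbc, A#) ⊢ (s1, bbc, A#) ⊢ (s1, bbc, B#) ⊢ (s0, bc, #) ⊢ (s0, bc, A#) ⊢ (s0, c, Y#) ⊢ (s1, ε, #)
All input consumed in state s1 with stack #.

#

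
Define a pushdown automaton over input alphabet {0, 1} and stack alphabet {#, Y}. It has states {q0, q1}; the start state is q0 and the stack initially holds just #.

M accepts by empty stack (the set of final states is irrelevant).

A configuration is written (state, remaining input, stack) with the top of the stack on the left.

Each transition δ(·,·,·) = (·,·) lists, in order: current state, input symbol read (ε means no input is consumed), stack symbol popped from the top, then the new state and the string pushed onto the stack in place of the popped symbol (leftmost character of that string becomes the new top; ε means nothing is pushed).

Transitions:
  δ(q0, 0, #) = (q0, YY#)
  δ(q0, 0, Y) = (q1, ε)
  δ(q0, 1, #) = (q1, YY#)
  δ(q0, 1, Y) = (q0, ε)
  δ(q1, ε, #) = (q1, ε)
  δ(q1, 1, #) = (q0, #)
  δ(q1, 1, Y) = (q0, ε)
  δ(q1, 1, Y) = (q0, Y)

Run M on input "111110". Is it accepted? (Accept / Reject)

Accept

One accepting computation: (q0, 111110, #) ⊢ (q1, 11110, YY#) ⊢ (q0, 1110, Y#) ⊢ (q0, 110, #) ⊢ (q1, 10, YY#) ⊢ (q0, 0, Y#) ⊢ (q1, ε, #) ⊢ (q1, ε, ε)
All input consumed and the stack is empty.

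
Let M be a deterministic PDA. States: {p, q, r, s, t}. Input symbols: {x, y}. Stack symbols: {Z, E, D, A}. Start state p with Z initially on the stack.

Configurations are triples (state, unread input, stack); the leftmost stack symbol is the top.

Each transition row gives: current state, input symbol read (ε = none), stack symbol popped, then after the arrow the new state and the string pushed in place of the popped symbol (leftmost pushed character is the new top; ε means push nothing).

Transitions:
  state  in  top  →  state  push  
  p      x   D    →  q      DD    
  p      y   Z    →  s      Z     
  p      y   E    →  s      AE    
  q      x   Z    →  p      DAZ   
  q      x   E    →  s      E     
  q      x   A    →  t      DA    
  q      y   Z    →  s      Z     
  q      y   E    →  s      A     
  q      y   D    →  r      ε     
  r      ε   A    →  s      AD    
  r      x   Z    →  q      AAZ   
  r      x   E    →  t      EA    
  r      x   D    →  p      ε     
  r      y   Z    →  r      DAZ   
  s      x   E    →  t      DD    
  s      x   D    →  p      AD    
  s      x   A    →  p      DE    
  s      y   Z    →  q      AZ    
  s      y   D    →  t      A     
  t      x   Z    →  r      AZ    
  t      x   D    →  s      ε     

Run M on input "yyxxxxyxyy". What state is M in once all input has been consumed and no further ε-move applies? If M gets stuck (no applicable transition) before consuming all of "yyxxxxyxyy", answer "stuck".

(p, yyxxxxyxyy, Z)
  read y, top Z: go to s, push Z → (s, yxxxxyxyy, Z)
  read y, top Z: go to q, push AZ → (q, xxxxyxyy, AZ)
  read x, top A: go to t, push DA → (t, xxxyxyy, DAZ)
  read x, top D: go to s, push ε → (s, xxyxyy, AZ)
  read x, top A: go to p, push DE → (p, xyxyy, DEZ)
  read x, top D: go to q, push DD → (q, yxyy, DDEZ)
  read y, top D: go to r, push ε → (r, xyy, DEZ)
  read x, top D: go to p, push ε → (p, yy, EZ)
  read y, top E: go to s, push AE → (s, y, AEZ)
No transition for (s, y, top A); M blocks with input y remaining.

stuck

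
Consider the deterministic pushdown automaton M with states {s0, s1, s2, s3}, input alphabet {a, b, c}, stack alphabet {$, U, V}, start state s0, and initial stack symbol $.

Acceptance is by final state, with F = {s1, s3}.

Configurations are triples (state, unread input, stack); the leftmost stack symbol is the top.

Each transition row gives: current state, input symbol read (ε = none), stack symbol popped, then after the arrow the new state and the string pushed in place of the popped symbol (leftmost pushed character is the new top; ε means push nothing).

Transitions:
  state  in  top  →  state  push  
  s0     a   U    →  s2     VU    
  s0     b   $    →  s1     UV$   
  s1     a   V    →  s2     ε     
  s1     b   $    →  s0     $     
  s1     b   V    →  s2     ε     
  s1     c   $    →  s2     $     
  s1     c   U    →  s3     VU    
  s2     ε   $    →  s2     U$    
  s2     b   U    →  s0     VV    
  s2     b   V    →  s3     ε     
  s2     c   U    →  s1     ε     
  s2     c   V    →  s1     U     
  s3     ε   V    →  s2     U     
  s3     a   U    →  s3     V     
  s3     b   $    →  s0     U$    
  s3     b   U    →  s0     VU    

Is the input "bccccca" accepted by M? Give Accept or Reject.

(s0, bccccca, $) ⊢ (s1, ccccca, UV$) ⊢ (s3, cccca, VUV$) ⊢ (s2, cccca, UUV$) ⊢ (s1, ccca, UV$) ⊢ (s3, cca, VUV$) ⊢ (s2, cca, UUV$) ⊢ (s1, ca, UV$) ⊢ (s3, a, VUV$) ⊢ (s2, a, UUV$)
No transition applies at (s2, a, UUV$); input not fully consumed.

Reject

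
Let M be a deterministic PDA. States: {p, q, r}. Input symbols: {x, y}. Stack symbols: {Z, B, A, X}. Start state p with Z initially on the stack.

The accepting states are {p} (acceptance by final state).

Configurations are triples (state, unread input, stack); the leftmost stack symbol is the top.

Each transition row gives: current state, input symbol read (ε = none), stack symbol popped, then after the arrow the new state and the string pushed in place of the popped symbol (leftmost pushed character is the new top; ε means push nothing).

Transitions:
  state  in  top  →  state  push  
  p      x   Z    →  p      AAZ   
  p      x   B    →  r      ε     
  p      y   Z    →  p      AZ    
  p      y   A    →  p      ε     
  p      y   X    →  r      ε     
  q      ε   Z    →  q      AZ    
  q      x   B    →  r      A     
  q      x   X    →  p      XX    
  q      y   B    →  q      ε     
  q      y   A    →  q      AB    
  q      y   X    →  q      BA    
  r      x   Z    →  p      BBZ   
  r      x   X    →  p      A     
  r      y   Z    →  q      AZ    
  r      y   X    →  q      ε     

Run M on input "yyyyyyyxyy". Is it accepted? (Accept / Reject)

Reject

(p, yyyyyyyxyy, Z)
  read y, top Z: go to p, push AZ → (p, yyyyyyxyy, AZ)
  read y, top A: go to p, push ε → (p, yyyyyxyy, Z)
  read y, top Z: go to p, push AZ → (p, yyyyxyy, AZ)
  read y, top A: go to p, push ε → (p, yyyxyy, Z)
  read y, top Z: go to p, push AZ → (p, yyxyy, AZ)
  read y, top A: go to p, push ε → (p, yxyy, Z)
  read y, top Z: go to p, push AZ → (p, xyy, AZ)
No transition applies at (p, xyy, AZ); input not fully consumed.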